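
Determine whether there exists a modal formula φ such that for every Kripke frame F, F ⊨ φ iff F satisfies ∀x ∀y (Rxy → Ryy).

The condition is shift-reflexivity. A defining modal formula is □(□q → q).
Suppose □(□q→q) is valid. Take Rxy and set V(q)={w : Ryw}. Then at y, □q holds; since □(□q→q) at x, □q→q at y, so q at y, i.e. Ryy.

Yes, by □(□q → q)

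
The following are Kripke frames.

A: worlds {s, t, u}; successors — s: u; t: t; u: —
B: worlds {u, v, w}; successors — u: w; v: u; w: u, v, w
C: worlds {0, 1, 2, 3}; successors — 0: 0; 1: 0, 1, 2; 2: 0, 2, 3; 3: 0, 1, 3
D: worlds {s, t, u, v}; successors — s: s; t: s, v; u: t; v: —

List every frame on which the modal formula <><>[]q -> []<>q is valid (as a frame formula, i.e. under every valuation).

This is the axiom for a generalized confluence (Geach) condition; its first-order frame correspondent is forall x forall y forall z ((x R^2 y & xRz) -> exists w (yRw & zRw)).
A: condition met.
B: fails — wR²u, wRv but no t with uRt and vRt.
C: condition met.
D: fails — tR²s, tRv but no w with sRw and vRw.

A, C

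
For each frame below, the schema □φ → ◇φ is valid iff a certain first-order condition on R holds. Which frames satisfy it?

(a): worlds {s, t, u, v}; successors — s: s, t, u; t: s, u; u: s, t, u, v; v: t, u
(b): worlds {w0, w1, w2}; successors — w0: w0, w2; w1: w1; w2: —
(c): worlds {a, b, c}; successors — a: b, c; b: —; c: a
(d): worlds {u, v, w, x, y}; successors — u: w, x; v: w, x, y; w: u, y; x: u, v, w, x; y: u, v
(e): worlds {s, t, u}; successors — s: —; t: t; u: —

(a), (d)

Frame correspondent (Sahlqvist): ∀x ∃y Rxy — i.e. seriality.
(a): condition met.
(b): fails — world w2 has no successor.
(c): fails — world b has no successor.
(d): condition met.
(e): fails — world s has no successor.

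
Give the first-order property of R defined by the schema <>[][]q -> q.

This is a Sahlqvist (Geach-type) schema ◇^1□^2q → □^0◇^0q.
First-order correspondent: forall x forall y (xRy -> exists w (y R^2 w & x = w)).

forall x forall y (xRy -> exists w (y R^2 w & x = w))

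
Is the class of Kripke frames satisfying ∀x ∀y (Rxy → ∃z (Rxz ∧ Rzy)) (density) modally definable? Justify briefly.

The condition is density. A defining modal formula is □□r → □r.
Suppose □□r→□r is valid. Take Rxy and set V(r)={w : xR²w}. Then □□r at x, so □r at x, so r at y, i.e. ∃z(Rxz∧Rzy).

Definable; □□r → □r defines it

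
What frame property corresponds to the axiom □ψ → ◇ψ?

Suppose □ψ→◇ψ is valid. At any x set V(ψ)=W. Then □ψ at x, so ◇ψ at x, so x has a successor.
The converse is a direct semantic check.
Frame condition: ∀x ∃y Rxy.

seriality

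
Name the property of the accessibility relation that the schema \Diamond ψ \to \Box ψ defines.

partial functionality

Suppose ◇ψ→□ψ is valid. Take Rxy, Rxz and set V(ψ)={y}. Then ◇ψ at x, so □ψ at x, so ψ at z, i.e. z=y.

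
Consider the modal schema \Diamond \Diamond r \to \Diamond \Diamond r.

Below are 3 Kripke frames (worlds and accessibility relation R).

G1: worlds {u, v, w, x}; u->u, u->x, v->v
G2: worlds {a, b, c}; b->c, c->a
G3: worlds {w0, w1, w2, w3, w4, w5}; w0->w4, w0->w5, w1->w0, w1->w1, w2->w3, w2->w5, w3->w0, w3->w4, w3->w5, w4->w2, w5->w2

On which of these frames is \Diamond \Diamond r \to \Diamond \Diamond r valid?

Frame correspondent (Sahlqvist): \forall x \forall y (x R^2 y \to \exists w (y = w \wedge x R^2 w)) — i.e. a generalized confluence (Geach) condition.
G1: ✓.
G2: ✓.
G3: ✓.

G1, G2, G3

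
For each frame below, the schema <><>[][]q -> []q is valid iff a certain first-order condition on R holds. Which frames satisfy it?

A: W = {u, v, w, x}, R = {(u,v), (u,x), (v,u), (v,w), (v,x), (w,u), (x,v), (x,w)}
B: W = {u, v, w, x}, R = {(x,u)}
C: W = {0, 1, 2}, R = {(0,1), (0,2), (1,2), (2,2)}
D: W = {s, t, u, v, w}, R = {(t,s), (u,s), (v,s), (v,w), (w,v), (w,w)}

B

Frame correspondent (Sahlqvist): forall x forall y forall z ((x R^2 y & xRz) -> exists w (y R^2 w & z = w)) — i.e. a generalized confluence (Geach) condition.
A: fails — uR²x, uRv but no t with xR²t and v=t.
B: holds.
C: fails — 0R²2, 0R1 but no w with 2R²w and 1=w.
D: fails — vR²v, vRs but no w* with vR²w* and s=w*.
Valid on: B.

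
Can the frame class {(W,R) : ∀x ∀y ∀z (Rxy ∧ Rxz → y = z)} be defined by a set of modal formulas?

Yes — defined by ◇q → □q

Yes: it is partial functionality, defined by the CD schema ◇q → □q.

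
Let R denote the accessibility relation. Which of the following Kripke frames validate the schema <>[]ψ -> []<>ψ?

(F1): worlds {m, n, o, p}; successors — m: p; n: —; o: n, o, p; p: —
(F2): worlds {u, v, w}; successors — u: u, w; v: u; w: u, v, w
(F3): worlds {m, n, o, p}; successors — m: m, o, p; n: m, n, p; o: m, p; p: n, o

Frame correspondent (Sahlqvist): forall x forall y forall z (Rxy & Rxz -> exists w (Ryw & Rzw)) — i.e. convergence.
(F1): fails — Rmp and Rmp but p and p have no common successor.
(F2): condition met.
(F3): fails — Rmo and Rmp but o and p have no common successor.

(F2)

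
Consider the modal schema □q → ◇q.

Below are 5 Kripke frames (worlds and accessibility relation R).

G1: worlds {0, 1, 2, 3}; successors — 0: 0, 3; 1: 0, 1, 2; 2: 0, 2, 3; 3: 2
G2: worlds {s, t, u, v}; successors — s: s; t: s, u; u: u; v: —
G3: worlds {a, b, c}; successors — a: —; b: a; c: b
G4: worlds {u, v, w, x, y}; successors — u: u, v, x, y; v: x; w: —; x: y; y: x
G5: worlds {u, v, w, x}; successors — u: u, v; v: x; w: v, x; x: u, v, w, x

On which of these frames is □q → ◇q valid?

Frame correspondent (Sahlqvist): ∀x ∃y Rxy — i.e. seriality.
G1: satisfies the condition.
G2: fails — world v has no successor.
G3: fails — world a has no successor.
G4: fails — world w has no successor.
G5: satisfies the condition.

G1, G5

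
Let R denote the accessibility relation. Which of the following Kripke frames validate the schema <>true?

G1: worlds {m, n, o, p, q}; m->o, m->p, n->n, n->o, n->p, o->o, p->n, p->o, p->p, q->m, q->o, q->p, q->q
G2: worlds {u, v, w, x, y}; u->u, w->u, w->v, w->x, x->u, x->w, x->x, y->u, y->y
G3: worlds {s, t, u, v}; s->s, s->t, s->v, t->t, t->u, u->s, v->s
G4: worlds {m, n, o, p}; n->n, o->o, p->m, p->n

G1, G3

This is the axiom for seriality; its first-order frame correspondent is forall x exists y Rxy.
G1: condition met.
G2: fails — world v has no successor.
G3: condition met.
G4: fails — world m has no successor.
Valid on: G1, G3.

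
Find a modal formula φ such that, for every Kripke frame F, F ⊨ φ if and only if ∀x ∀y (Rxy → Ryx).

p → □◇p

This is symmetry; the standard corresponding axiom is B: p → □◇p.
Suppose p→□◇p is valid. Take Rxy and set V(p)={x}. Then p at x, so □◇p at x, so ◇p at y, so some z with Ryz has p; z=x, i.e. Ryx.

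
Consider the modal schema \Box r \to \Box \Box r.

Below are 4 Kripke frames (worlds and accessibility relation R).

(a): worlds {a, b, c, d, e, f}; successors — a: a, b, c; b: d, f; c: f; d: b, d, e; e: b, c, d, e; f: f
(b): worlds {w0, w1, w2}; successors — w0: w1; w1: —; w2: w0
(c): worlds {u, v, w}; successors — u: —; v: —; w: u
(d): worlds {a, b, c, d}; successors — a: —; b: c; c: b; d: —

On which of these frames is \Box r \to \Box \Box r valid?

This is the axiom for transitivity; its first-order frame correspondent is \forall x \forall y \forall z (Rxy \wedge Ryz \to Rxz).
(a): fails — Rde and Rec but not Rdc.
(b): fails — Rw2w0 and Rw0w1 but not Rw2w1.
(c): holds.
(d): fails — Rbc and Rcb but not Rbb.
Valid on: (c).

(c)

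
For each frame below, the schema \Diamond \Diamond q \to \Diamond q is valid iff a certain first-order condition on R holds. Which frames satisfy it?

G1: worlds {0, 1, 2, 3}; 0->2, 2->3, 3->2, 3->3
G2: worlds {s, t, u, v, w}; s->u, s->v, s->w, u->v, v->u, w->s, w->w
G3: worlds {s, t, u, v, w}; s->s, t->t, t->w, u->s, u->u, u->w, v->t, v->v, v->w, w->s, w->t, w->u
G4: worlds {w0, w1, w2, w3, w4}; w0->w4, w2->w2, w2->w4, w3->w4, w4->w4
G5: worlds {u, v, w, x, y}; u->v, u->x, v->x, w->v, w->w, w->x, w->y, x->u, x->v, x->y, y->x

The schema corresponds to transitivity: \forall x \forall y \forall z (Rxy \wedge Ryz \to Rxz).
G1: fails — R23 and R32 but not R22.
G2: fails — Ruv and Rvu but not Ruu.
G3: fails — Rwt and Rtw but not Rww.
G4: satisfies the condition.
G5: fails — Ryx and Rxu but not Ryu.
Valid on: G4.

G4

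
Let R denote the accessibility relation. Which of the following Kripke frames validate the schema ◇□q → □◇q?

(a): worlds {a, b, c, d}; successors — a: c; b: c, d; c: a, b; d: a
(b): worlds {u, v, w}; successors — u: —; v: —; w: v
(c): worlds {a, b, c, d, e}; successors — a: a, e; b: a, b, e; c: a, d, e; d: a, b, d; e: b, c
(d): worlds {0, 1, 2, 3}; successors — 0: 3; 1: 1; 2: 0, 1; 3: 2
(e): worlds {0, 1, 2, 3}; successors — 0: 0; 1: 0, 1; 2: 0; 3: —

Frame correspondent (Sahlqvist): ∀x ∀y ∀z (Rxy ∧ Rxz → ∃w (Ryw ∧ Rzw)) — i.e. convergence.
(a): satisfies the condition.
(b): fails — Rwv and Rwv but v and v have no common successor.
(c): fails — Rae and Raa but e and a have no common successor.
(d): fails — R20 and R21 but 0 and 1 have no common successor.
(e): satisfies the condition.

(a), (e)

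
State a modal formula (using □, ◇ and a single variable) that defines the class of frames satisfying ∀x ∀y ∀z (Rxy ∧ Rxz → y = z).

◇p → □p

A defining formula is ◇p → □p (the CD axiom).
Suppose ◇p→□p is valid. Take Rxy, Rxz and set V(p)={y}. Then ◇p at x, so □p at x, so p at z, i.e. z=y.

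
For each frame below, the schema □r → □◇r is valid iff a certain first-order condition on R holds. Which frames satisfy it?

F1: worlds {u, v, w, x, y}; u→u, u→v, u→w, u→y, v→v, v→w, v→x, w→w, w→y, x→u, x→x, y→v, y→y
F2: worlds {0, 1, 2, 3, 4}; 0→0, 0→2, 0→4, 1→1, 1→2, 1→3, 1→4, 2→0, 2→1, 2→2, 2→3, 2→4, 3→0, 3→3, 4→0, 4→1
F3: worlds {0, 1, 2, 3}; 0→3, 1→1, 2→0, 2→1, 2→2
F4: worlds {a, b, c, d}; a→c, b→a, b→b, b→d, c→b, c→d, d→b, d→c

This is the axiom for a generalized confluence (Geach) condition; its first-order frame correspondent is ∀x ∀z (xRz → ∃w (xRw ∧ zRw)).
F1: ✓.
F2: ✓.
F3: fails — 0R3 but no w with 0Rw and 3Rw.
F4: fails — aRc but no w with aRw and cRw.
Valid on: F1, F2.

F1, F2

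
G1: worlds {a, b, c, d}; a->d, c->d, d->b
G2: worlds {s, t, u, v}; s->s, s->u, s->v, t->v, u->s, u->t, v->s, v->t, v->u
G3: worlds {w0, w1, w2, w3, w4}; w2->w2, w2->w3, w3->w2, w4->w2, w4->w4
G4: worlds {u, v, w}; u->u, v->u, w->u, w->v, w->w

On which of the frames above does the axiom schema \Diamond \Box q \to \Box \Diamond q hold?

G3, G4

The schema corresponds to convergence: \forall x \forall y \forall z (Rxy \wedge Rxz \to \exists w (Ryw \wedge Rzw)).
G1: fails — Rdb and Rdb but b and b have no common successor.
G2: fails — Rvt and Rvu but t and u have no common successor.
G3: satisfies the condition.
G4: satisfies the condition.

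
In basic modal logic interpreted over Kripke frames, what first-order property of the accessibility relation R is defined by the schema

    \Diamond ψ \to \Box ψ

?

This schema is the CD axiom.
Its frame correspondent is partial functionality — \forall x \forall y \forall z (Rxy \wedge Rxz \to y = z).

partial functionality: \forall x \forall y \forall z (Rxy \wedge Rxz \to y = z)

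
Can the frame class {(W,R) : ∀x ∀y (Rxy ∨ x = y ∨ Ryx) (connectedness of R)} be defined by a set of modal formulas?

If a class were modally definable it would be closed under disjoint unions (Goldblatt–Thomason).
Take 3 disjoint single-world reflexive frames: each is trivially connected, but their disjoint union has 3 worlds with no edge between distinct components, so it is not connected.
So the class is not modally definable.

No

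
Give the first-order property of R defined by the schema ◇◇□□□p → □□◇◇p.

This is a Sahlqvist (Geach-type) schema ◇^2□^3p → □^2◇^2p.
First-order correspondent: ∀x ∀y ∀z ((xR²y ∧ xR²z) → ∃w (yR³w ∧ zR²w)).

∀x ∀y ∀z ((xR²y ∧ xR²z) → ∃w (yR³w ∧ zR²w))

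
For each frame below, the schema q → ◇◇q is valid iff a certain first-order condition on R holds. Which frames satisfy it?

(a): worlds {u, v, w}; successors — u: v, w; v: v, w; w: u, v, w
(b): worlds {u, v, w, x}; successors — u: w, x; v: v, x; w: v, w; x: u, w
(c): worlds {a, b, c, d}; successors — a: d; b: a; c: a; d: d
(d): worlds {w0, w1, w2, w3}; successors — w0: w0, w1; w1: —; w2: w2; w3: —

The schema corresponds to a generalized confluence (Geach) condition: ∀x ∃w (x = w ∧ xR²w).
(a): condition met.
(b): condition met.
(c): fails — at a but no w with a=w and aR²w.
(d): fails — at w1 but no w with w1=w and w1R²w.

(a), (b)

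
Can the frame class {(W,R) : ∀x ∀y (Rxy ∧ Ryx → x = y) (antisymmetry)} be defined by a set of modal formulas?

No

Any modally definable frame class is closed under surjective bounded morphisms.
The 8-cycle (worlds 0,1,2,3,4,5,6,7 with 0→1→2→3→4→5→6→7→0) is antisymmetric. Sending even-indexed worlds to a and odd-indexed worlds to b is a surjective bounded morphism onto the two-world frame with a↔b, which is not antisymmetric.
So the class is not modally definable.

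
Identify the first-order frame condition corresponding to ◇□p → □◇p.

This schema is the .2 axiom.
Its frame correspondent is convergence — ∀x ∀y ∀z (Rxy ∧ Rxz → ∃w (Ryw ∧ Rzw)).

convergence: ∀x ∀y ∀z (Rxy ∧ Rxz → ∃w (Ryw ∧ Rzw))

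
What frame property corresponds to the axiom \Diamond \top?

Seriality

◇⊤ holds at w iff w has a successor, so frame-validity of ◇⊤ is exactly seriality. Equivalently via □A → ◇A:
Suppose □A→◇A is valid. At any x set V(A)=W. Then □A at x, so ◇A at x, so x has a successor.
Conversely, any frame satisfying \forall x \exists y Rxy validates the schema.
Frame condition: \forall x \exists y Rxy.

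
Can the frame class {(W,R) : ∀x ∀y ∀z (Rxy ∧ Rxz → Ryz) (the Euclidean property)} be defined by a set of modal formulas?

Definable; ◇p → □◇p defines it

This is a Sahlqvist condition; the 5 axiom ◇p → □◇p defines it.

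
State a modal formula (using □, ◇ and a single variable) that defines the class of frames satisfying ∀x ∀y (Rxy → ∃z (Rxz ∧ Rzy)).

This is density; the standard corresponding axiom is C4: □□r → □r.
Suppose □□r→□r is valid. Take Rxy and set V(r)={w : xR²w}. Then □□r at x, so □r at x, so r at y, i.e. ∃z(Rxz∧Rzy).

□□r → □r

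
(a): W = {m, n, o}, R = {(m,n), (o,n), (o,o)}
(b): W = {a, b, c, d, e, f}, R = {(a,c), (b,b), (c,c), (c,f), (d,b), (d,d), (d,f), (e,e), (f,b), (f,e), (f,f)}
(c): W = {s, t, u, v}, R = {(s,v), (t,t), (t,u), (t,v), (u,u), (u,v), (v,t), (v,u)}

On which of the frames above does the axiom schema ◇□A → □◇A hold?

(c)

Frame correspondent (Sahlqvist): ∀x ∀y ∀z (Rxy ∧ Rxz → ∃w (Ryw ∧ Rzw)) — i.e. convergence.
(a): fails — Rmn and Rmn but n and n have no common successor.
(b): fails — Rfb and Rfe but b and e have no common successor.
(c): condition met.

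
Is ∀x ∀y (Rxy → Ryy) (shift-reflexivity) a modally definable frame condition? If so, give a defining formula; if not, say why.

Definable; □(□p → p) defines it

This is a Sahlqvist condition; the T□ axiom □(□p → p) defines it.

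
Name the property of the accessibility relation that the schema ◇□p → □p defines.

The Euclidean property

Equivalently (dual form): ◇p → □◇p.
Suppose ◇p→□◇p is valid. Take Rxy, Rxz and set V(p)={y}. Then ◇p at x, so □◇p at x, so ◇p at z, so some w with Rzw has p; w=y, i.e. Rzy. By symmetry of the argument, Ryz.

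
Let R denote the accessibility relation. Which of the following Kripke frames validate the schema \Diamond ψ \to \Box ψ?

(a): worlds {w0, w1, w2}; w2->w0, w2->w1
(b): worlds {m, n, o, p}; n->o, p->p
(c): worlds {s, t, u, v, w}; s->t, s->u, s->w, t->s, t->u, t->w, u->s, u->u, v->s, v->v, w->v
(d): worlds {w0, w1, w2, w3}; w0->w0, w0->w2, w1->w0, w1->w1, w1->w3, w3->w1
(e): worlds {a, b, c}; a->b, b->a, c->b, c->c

This is the axiom for partial functionality; its first-order frame correspondent is \forall x \forall y \forall z (Rxy \wedge Rxz \to y = z).
(a): fails — w2 sees both w0 and w1.
(b): satisfies the condition.
(c): fails — s sees both t and u.
(d): fails — w0 sees both w0 and w2.
(e): fails — c sees both b and c.

(b)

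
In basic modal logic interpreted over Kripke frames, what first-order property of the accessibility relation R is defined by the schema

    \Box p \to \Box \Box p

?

Suppose □p→□□p is valid. Take Rxy, Ryz and set V(p)={w : Rxw}. Then □p at x, so □□p at x, so □p at y, so p at z, i.e. Rxz.

transitivity: \forall x \forall y \forall z (Rxy \wedge Ryz \to Rxz)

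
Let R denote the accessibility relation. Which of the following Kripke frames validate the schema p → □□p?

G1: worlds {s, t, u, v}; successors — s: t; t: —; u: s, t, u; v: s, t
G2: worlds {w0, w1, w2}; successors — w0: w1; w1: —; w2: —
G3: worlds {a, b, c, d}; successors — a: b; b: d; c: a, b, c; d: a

G2

The schema corresponds to a generalized confluence (Geach) condition: ∀x ∀z (xR²z → ∃w (x = w ∧ z = w)).
G1: fails — uR²s but u ≠ s.
G2: condition met.
G3: fails — aR²d but a ≠ d.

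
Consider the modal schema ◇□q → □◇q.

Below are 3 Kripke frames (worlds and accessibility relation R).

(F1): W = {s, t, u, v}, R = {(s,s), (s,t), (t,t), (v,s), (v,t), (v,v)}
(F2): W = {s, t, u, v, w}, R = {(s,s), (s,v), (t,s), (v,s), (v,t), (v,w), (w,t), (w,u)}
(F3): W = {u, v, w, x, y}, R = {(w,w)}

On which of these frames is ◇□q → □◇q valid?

(F1), (F3)

The schema corresponds to convergence: ∀x ∀y ∀z (Rxy ∧ Rxz → ∃w (Ryw ∧ Rzw)).
(F1): satisfies the condition.
(F2): fails — Rvw and Rvt but w and t have no common successor.
(F3): satisfies the condition.
Valid on: (F1), (F3).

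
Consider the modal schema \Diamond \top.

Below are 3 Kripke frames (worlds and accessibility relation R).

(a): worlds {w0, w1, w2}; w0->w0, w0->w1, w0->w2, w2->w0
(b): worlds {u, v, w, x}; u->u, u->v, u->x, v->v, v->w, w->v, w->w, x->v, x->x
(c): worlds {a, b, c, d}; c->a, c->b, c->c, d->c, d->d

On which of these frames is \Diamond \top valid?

This is the axiom for seriality; its first-order frame correspondent is \forall x \exists y Rxy.
(a): fails — world w1 has no successor.
(b): condition met.
(c): fails — world a has no successor.

(b)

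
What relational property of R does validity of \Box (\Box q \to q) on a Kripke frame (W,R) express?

Suppose □(□q→q) is valid. Take Rxy and set V(q)={w : Ryw}. Then at y, □q holds; since □(□q→q) at x, □q→q at y, so q at y, i.e. Ryy.

Shift-reflexivity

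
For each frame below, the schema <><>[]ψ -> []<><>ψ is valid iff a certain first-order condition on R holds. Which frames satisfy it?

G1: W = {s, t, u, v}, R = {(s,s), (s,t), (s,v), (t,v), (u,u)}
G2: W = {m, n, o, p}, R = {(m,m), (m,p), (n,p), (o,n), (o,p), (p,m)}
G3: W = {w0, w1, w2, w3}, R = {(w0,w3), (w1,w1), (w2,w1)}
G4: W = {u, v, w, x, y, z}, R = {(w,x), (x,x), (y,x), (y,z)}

G2, G3

Frame correspondent (Sahlqvist): forall x forall y forall z ((x R^2 y & xRz) -> exists w (yRw & z R^2 w)) — i.e. a generalized confluence (Geach) condition.
G1: fails — sR²s, sRt but no w with sRw and tR²w.
G2: holds.
G3: holds.
G4: fails — yR²x, yRz but no t with xRt and zR²t.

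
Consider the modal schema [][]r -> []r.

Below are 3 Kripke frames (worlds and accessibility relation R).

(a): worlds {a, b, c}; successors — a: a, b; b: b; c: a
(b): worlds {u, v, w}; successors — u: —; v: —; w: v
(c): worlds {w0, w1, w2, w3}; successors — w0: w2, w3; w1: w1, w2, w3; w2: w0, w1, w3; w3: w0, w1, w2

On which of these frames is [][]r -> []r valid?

(a), (c)

This is the axiom for density; its first-order frame correspondent is forall x forall y (Rxy -> exists z (Rxz & Rzy)).
(a): holds.
(b): fails — Rwv but no z with Rwz and Rzv.
(c): holds.
Valid on: (a), (c).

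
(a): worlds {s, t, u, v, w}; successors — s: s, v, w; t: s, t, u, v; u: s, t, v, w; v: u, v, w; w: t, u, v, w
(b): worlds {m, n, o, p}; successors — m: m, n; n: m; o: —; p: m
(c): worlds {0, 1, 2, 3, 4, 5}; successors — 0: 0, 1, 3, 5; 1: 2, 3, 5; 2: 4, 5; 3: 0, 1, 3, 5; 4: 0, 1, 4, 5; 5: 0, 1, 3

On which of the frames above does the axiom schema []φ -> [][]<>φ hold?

(a), (b)

Frame correspondent (Sahlqvist): forall x forall z (x R^2 z -> exists w (xRw & zRw)) — i.e. a generalized confluence (Geach) condition.
(a): holds.
(b): holds.
(c): fails — 2R²5 but no w with 2Rw and 5Rw.
Valid on: (a), (b).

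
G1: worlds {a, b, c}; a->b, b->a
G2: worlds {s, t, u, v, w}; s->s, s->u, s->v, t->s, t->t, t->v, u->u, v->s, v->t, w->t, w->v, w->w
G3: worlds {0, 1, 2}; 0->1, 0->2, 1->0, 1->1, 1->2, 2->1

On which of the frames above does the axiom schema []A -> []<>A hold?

G2, G3

The schema corresponds to a generalized confluence (Geach) condition: forall x forall z (xRz -> exists w (xRw & zRw)).
G1: fails — aRb but no w with aRw and bRw.
G2: holds.
G3: holds.
Valid on: G2, G3.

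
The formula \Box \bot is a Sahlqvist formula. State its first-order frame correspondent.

Emptiness of R

This is the Ver axiom.
Its frame correspondent is emptiness of R — \forall x \forall y \neg Rxy.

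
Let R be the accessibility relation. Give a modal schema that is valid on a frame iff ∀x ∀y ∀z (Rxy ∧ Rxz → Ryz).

The condition is the Euclidean property. The 5 schema ◇p → □◇p defines it.
Suppose ◇p→□◇p is valid. Take Rxy, Rxz and set V(p)={y}. Then ◇p at x, so □◇p at x, so ◇p at z, so some w with Rzw has p; w=y, i.e. Rzy. By symmetry of the argument, Ryz.

◇p → □◇p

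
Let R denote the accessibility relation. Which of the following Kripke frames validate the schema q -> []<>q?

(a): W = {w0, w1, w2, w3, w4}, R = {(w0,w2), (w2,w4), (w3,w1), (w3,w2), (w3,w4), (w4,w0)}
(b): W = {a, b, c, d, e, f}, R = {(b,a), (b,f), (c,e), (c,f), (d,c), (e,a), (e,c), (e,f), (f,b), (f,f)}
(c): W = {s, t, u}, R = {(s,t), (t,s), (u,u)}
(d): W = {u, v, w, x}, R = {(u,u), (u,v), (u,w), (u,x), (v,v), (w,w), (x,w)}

Frame correspondent (Sahlqvist): forall x forall y (Rxy -> Ryx) — i.e. symmetry.
(a): fails — Rw2w4 but not Rw4w2.
(b): fails — Rdc but not Rcd.
(c): holds.
(d): fails — Ruv but not Rvu.

(c)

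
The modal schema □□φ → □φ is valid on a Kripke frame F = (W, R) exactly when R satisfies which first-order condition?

Suppose □□φ→□φ is valid. Take Rxy and set V(φ)={w : xR²w}. Then □□φ at x, so □φ at x, so φ at y, i.e. ∃z(Rxz∧Rzy).
Conversely, any frame satisfying ∀x ∀y (Rxy → ∃z (Rxz ∧ Rzy)) validates the schema.
So the correspondent is density.

density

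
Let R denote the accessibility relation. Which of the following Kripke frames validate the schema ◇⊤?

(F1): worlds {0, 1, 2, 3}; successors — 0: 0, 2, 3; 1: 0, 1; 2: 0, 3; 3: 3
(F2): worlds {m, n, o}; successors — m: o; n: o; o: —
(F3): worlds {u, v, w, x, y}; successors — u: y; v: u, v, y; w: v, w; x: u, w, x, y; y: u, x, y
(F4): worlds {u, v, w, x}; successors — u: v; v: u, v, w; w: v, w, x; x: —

This is the axiom for seriality; its first-order frame correspondent is ∀x ∃y Rxy.
(F1): ✓.
(F2): fails — world o has no successor.
(F3): ✓.
(F4): fails — world x has no successor.

(F1), (F3)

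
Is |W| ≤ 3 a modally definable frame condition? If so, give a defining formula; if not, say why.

No — not modally definable

Any modally definable frame class is closed under disjoint unions.
Any modal formula valid on each of 4 disjoint one-world frames is valid on their disjoint union (validity is preserved under disjoint unions). Each one-world frame has |W|=1≤3, but the union has |W|=4.
So no modal formula (or set of formulas) defines exactly the |W|≤3 frames.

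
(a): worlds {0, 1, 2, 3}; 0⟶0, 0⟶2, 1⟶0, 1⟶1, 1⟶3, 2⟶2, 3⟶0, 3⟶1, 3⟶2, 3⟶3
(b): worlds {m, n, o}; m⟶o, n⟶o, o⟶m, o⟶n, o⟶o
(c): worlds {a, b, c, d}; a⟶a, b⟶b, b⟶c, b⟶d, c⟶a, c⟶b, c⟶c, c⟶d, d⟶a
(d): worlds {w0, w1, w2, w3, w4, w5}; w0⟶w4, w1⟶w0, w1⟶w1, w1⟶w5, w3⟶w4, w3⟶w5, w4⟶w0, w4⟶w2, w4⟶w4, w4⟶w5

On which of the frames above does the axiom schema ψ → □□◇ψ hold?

Frame correspondent (Sahlqvist): ∀x ∀z (xR²z → ∃w (x = w ∧ zRw)) — i.e. a generalized confluence (Geach) condition.
(a): fails — 0R²2 but no w with 0=w and 2Rw.
(b): fails — mR²m but no w with m=w and mRw.
(c): fails — bR²a but no w with b=w and aRw.
(d): fails — w0R²w0 but no w with w0=w and w0Rw.
Valid on no frame.

none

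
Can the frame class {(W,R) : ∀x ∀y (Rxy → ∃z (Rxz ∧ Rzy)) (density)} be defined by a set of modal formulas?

Definable; □□r → □r defines it

The condition is density. A defining modal formula is □□r → □r.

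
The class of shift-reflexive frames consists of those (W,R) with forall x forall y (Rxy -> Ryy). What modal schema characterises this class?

A defining formula is □(□q → q) (the T□ axiom).
Suppose □(□q→q) is valid. Take Rxy and set V(q)={w : Ryw}. Then at y, □q holds; since □(□q→q) at x, □q→q at y, so q at y, i.e. Ryy.

□(□q → q)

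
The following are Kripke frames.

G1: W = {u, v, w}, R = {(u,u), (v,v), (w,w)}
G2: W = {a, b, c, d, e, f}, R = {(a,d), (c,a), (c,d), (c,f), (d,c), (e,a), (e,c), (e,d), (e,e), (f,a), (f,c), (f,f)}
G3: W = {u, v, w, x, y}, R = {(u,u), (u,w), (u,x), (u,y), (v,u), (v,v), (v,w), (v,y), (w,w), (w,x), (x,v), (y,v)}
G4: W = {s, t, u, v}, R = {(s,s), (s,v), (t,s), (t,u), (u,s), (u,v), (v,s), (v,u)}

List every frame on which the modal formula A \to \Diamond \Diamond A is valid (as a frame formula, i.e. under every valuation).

The schema corresponds to a generalized confluence (Geach) condition: \forall x \exists w (x = w \wedge x R^2 w).
G1: ✓.
G2: fails — at a but no w with a=w and aR²w.
G3: fails — at x but no t with x=t and xR²t.
G4: fails — at t but no w with t=w and tR²w.
Valid on: G1.

G1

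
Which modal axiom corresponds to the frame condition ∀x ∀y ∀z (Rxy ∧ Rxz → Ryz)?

◇r → □◇r

The condition is the Euclidean property. The 5 schema ◇r → □◇r defines it.
Suppose ◇r→□◇r is valid. Take Rxy, Rxz and set V(r)={y}. Then ◇r at x, so □◇r at x, so ◇r at z, so some w with Rzw has r; w=y, i.e. Rzy. By symmetry of the argument, Ryz.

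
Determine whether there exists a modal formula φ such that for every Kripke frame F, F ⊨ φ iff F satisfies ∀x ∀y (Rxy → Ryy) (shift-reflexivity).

Definable; □(□r → r) defines it

Yes: it is shift-reflexivity, defined by the T□ schema □(□r → r).
Suppose □(□r→r) is valid. Take Rxy and set V(r)={w : Ryw}. Then at y, □r holds; since □(□r→r) at x, □r→r at y, so r at y, i.e. Ryy.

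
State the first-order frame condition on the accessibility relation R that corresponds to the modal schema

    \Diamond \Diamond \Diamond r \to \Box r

This is a Sahlqvist (Geach-type) schema ◇^3□^0r → □^1◇^0r.
First-order correspondent: \forall x \forall y \forall z ((x R^3 y \wedge xRz) \to \exists w (y = w \wedge z = w)).

\forall x \forall y \forall z ((x R^3 y \wedge xRz) \to \exists w (y = w \wedge z = w))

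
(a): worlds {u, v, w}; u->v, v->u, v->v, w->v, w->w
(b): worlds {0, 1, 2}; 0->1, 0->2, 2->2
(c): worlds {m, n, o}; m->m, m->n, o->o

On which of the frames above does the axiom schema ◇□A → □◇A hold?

Frame correspondent (Sahlqvist): ∀x ∀y ∀z (Rxy ∧ Rxz → ∃w (Ryw ∧ Rzw)) — i.e. convergence.
(a): ✓.
(b): fails — R01 and R01 but 1 and 1 have no common successor.
(c): fails — Rmn and Rmn but n and n have no common successor.

(a)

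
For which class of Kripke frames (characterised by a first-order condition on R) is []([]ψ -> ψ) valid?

Suppose □(□ψ→ψ) is valid. Take Rxy and set V(ψ)={w : Ryw}. Then at y, □ψ holds; since □(□ψ→ψ) at x, □ψ→ψ at y, so ψ at y, i.e. Ryy.
The converse is a direct semantic check.
Frame condition: forall x forall y (Rxy -> Ryy).

Shift-reflexivity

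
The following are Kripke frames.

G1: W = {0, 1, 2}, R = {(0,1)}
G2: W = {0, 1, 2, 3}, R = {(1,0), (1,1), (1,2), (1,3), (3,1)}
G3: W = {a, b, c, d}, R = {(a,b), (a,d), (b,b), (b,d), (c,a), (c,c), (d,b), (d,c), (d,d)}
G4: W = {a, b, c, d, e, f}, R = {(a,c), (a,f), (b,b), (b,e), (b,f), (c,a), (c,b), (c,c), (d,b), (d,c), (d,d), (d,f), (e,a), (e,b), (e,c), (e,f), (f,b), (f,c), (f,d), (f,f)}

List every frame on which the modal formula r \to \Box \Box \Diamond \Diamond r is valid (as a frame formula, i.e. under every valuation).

The schema corresponds to a generalized confluence (Geach) condition: \forall x \forall z (x R^2 z \to \exists w (x = w \wedge z R^2 w)).
G1: satisfies the condition.
G2: fails — 1R²0 but no w with 1=w and 0R²w.
G3: fails — aR²b but no w with a=w and bR²w.
G4: fails — dR²c but no w with d=w and cR²w.
Valid on: G1.

G1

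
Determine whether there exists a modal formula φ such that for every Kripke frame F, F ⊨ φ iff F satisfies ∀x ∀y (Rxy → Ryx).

The condition is symmetry. A defining modal formula is r → □◇r.
Suppose r→□◇r is valid. Take Rxy and set V(r)={x}. Then r at x, so □◇r at x, so ◇r at y, so some z with Ryz has r; z=x, i.e. Ryx.

Yes, by r → □◇r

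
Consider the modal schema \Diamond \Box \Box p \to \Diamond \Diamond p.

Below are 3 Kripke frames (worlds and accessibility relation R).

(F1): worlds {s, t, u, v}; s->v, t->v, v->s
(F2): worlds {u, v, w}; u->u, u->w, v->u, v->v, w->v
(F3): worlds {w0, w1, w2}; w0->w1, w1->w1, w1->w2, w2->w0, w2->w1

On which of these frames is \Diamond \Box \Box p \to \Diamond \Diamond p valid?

(F2), (F3)

This is the axiom for a generalized confluence (Geach) condition; its first-order frame correspondent is \forall x \forall y (xRy \to \exists w (y R^2 w \wedge x R^2 w)).
(F1): fails — sRv but no w with vR²w and sR²w.
(F2): holds.
(F3): holds.
Valid on: (F2), (F3).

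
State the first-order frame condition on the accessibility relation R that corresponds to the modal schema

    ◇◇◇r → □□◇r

∀x ∀y ∀z ((xR³y ∧ xR²z) → ∃w (y = w ∧ zRw))

This is a Sahlqvist (Geach-type) schema ◇^3□^0r → □^2◇^1r.
Minimal-valuation argument: fix x; take any y with xR^3y and any z with xR^2z. Set V(r) to the set of worlds R-reachable from y in exactly 0 steps. Then □^0r holds at y, so the antecedent holds at x; validity forces ◇^1r at z, giving a w with zR^1w and yR^0w.
First-order correspondent: ∀x ∀y ∀z ((xR³y ∧ xR²z) → ∃w (y = w ∧ zRw)).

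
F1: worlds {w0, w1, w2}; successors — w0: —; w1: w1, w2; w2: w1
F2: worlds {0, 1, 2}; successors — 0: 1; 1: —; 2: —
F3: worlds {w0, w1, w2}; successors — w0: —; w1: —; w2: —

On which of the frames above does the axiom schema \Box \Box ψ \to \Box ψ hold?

Frame correspondent (Sahlqvist): \forall x \forall y (Rxy \to \exists z (Rxz \wedge Rzy)) — i.e. density.
F1: condition met.
F2: fails — R01 but no z with R0z and Rz1.
F3: condition met.

F1, F3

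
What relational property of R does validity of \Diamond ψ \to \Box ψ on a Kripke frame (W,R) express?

partial functionality

Suppose ◇ψ→□ψ is valid. Take Rxy, Rxz and set V(ψ)={y}. Then ◇ψ at x, so □ψ at x, so ψ at z, i.e. z=y.
The converse is a direct semantic check.
So the correspondent is partial functionality.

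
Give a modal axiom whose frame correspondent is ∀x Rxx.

□q → q

The condition is reflexivity. The T schema □q → q defines it.
Suppose □q→q is valid. At any x set V(q)={w : Rxw}. Then □q holds at x, so q holds at x, i.e. Rxx.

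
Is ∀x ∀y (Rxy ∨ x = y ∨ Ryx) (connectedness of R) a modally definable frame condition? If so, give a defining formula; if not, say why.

No

Any modally definable frame class is closed under disjoint unions.
Take 2 disjoint single-world reflexive frames: each is trivially connected, but their disjoint union has 2 worlds with no edge between distinct components, so it is not connected.
So the class is not modally definable.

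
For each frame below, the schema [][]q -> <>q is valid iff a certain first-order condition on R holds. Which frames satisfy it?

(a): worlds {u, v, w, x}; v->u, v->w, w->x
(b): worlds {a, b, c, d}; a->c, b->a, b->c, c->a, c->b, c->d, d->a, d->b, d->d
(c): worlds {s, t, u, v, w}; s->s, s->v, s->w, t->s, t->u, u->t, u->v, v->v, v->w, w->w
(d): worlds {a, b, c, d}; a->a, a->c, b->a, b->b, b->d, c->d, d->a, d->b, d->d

Frame correspondent (Sahlqvist): forall x exists w (x R^2 w & xRw) — i.e. a generalized confluence (Geach) condition.
(a): fails — at u but no t with uR²t and uRt.
(b): fails — at a but no w with aR²w and aRw.
(c): satisfies the condition.
(d): satisfies the condition.

(c), (d)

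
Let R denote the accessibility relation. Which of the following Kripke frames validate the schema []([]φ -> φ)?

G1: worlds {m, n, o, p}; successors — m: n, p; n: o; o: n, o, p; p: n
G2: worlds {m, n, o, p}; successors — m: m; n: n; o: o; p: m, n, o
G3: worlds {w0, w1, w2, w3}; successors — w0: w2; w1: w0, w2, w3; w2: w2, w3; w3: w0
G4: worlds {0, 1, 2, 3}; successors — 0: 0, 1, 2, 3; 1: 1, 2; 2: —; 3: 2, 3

This is the axiom for shift-reflexivity; its first-order frame correspondent is forall x forall y (Rxy -> Ryy).
G1: fails — Ron but not Rnn.
G2: satisfies the condition.
G3: fails — Rw1w0 but not Rw0w0.
G4: fails — R32 but not R22.
Valid on: G2.

G2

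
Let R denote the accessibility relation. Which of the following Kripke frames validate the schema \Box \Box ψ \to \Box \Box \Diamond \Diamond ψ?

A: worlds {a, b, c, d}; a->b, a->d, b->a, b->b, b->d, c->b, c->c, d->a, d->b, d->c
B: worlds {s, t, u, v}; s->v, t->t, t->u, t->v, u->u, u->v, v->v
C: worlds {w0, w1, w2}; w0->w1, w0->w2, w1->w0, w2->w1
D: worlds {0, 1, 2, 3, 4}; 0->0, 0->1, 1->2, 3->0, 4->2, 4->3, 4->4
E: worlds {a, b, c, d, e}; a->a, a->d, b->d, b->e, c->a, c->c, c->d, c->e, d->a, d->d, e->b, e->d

A, B, E

Frame correspondent (Sahlqvist): \forall x \forall z (x R^2 z \to \exists w (x R^2 w \wedge z R^2 w)) — i.e. a generalized confluence (Geach) condition.
A: satisfies the condition.
B: satisfies the condition.
C: fails — w1R²w2 but no w with w1R²w and w2R²w.
D: fails — 0R²1 but no w with 0R²w and 1R²w.
E: satisfies the condition.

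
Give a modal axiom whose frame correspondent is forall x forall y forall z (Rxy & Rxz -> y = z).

◇q → □q

The condition is partial functionality. The CD schema ◇q → □q defines it.
Suppose ◇q→□q is valid. Take Rxy, Rxz and set V(q)={y}. Then ◇q at x, so □q at x, so q at z, i.e. z=y.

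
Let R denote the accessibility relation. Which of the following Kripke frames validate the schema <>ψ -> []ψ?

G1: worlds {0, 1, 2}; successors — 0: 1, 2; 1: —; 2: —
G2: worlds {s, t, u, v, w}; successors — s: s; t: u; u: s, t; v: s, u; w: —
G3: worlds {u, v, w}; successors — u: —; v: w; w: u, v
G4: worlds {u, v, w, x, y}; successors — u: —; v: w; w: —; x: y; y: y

G4

This is the axiom for partial functionality; its first-order frame correspondent is forall x forall y forall z (Rxy & Rxz -> y = z).
G1: fails — 0 sees both 1 and 2.
G2: fails — u sees both s and t.
G3: fails — w sees both u and v.
G4: ✓.
Valid on: G4.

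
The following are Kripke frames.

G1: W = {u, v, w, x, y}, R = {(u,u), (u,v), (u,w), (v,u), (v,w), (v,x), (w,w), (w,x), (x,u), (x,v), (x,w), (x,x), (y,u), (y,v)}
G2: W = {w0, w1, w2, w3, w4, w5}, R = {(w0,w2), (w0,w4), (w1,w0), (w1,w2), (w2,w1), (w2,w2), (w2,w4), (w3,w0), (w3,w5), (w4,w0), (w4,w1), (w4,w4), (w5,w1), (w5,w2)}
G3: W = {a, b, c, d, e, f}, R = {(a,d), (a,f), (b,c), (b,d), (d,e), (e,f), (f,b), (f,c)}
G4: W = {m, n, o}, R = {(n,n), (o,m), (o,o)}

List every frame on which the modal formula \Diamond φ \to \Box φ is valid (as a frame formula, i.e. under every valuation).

none

This is the axiom for partial functionality; its first-order frame correspondent is \forall x \forall y \forall z (Rxy \wedge Rxz \to y = z).
G1: fails — u sees both u and v.
G2: fails — w0 sees both w2 and w4.
G3: fails — a sees both d and f.
G4: fails — o sees both m and o.
Valid on no frame.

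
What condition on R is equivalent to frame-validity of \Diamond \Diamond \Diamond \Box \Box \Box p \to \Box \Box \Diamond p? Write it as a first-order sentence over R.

This is a Sahlqvist (Geach-type) schema ◇^3□^3p → □^2◇^1p.
First-order correspondent: \forall x \forall y \forall z ((x R^3 y \wedge x R^2 z) \to \exists w (y R^3 w \wedge zRw)).

\forall x \forall y \forall z ((x R^3 y \wedge x R^2 z) \to \exists w (y R^3 w \wedge zRw))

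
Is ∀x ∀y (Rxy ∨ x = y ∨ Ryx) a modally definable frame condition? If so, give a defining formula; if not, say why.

Modal frame validity is preserved under disjoint unions.
Take 4 disjoint single-world reflexive frames: each is trivially connected, but their disjoint union has 4 worlds with no edge between distinct components, so it is not connected.
Hence connectedness of R is not modally definable.

No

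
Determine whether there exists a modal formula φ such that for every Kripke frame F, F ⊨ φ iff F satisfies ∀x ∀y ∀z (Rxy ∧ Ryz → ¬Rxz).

If a class were modally definable it would be closed under surjective bounded morphisms (Goldblatt–Thomason).
The 7-cycle (worlds a,b,c,d,e,f,g with a→b→c→d→e→f→g→a) is intransitive. Mapping every world to a single reflexive point • is a surjective bounded morphism; the reflexive point is not intransitive (R••∧R•• but R••).
Hence intransitivity is not modally definable.

Not definable by any modal formula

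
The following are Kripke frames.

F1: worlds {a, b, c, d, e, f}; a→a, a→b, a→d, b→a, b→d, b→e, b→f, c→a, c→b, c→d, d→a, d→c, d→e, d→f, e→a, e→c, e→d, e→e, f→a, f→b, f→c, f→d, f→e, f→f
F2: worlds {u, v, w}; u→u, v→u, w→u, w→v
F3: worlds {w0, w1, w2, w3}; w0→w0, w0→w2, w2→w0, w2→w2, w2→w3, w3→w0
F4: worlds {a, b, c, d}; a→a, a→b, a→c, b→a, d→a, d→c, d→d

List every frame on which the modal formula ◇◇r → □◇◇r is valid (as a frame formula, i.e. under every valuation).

This is the axiom for a generalized confluence (Geach) condition; its first-order frame correspondent is ∀x ∀y ∀z ((xR²y ∧ xRz) → ∃w (y = w ∧ zR²w)).
F1: holds.
F2: holds.
F3: fails — w2R²w3, w2Rw3 but no w with w3=w and w3R²w.
F4: fails — aR²a, aRc but no w with a=w and cR²w.
Valid on: F1, F2.

F1, F2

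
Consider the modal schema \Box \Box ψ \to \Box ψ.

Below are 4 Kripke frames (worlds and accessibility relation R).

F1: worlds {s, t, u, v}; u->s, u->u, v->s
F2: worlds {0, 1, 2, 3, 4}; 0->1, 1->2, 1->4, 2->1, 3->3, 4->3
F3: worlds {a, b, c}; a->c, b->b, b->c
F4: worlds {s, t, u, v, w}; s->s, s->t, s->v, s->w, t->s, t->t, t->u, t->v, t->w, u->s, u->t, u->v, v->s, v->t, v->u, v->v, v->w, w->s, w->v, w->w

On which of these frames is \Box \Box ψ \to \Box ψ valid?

F4

The schema corresponds to density: \forall x \forall y (Rxy \to \exists z (Rxz \wedge Rzy)).
F1: fails — Rvs but no z with Rvz and Rzs.
F2: fails — R12 but no z with R1z and Rz2.
F3: fails — Rac but no z with Raz and Rzc.
F4: condition met.
Valid on: F4.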